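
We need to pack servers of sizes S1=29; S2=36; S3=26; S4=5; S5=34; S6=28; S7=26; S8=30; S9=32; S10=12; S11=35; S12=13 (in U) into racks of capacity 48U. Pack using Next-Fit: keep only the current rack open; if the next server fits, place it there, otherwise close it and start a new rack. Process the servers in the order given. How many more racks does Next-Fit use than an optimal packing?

0

Next-Fit: [29] [36] [26,5] [34] [28] [26] [30] [32,12] [35,13] → 9 racks.
9 servers exceed 24U (half the capacity), and no two of those can share a rack, so at least 9 racks are needed.
So 9 is already optimal.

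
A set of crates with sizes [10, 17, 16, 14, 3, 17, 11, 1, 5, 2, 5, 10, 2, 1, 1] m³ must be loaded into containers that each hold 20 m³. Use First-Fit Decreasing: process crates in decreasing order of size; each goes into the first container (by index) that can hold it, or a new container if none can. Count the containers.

6

Sorted descending: 17, 17, 16, 14, 11, 10, 10, 5, 5, 3, 2, 2, 1, 1, 1.
Put 17 m³ in container 1; 3 m³ remain.
Put 17 m³ in container 2; 3 m³ remain.
Put 16 m³ in container 3; 4 m³ remain.
Put 14 m³ in container 4; 6 m³ remain.
Put 11 m³ in container 5; 9 m³ remain.
Put 10 m³ in container 6; 10 m³ remain.
Put 10 m³ in container 6; 0 m³ remain.
Put 5 m³ in container 4; 1 m³ remain.
Put 5 m³ in container 5; 4 m³ remain.
Put 3 m³ in container 1; 0 m³ remain.
Put 2 m³ in container 2; 1 m³ remain.
Put 2 m³ in container 3; 2 m³ remain.
Put 1 m³ in container 2; 0 m³ remain.
Put 1 m³ in container 3; 1 m³ remain.
Put 1 m³ in container 3; 0 m³ remain.
Final containers: [17,3] [17,2,1] [16,2,1,1] [14,5] [11,5] [10,10].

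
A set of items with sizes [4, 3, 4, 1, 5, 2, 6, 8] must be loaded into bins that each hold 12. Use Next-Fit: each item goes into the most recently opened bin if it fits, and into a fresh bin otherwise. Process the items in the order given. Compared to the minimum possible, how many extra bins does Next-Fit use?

1

Next-Fit: [4,3,4,1] [5,2] [6] [8] → 4 bins.
Total size 33; any packing needs at least ⌈33/12⌉ = 3 bins.
An optimal packing achieves that bound: [8,4] [6,5,1] [4,3,2] → 3 bins.
Excess: 4 − 3 = 1.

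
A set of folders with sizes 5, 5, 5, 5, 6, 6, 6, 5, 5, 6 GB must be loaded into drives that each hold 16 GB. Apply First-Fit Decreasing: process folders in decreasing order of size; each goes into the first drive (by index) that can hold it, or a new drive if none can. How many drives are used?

Sorted descending: 6, 6, 6, 6, 5, 5, 5, 5, 5, 5.
Put 6 GB in drive 1; 10 GB remain.
Put 6 GB in drive 1; 4 GB remain.
Put 6 GB in drive 2; 10 GB remain.
Put 6 GB in drive 2; 4 GB remain.
Put 5 GB in drive 3; 11 GB remain.
Put 5 GB in drive 3; 6 GB remain.
Put 5 GB in drive 3; 1 GB remain.
Put 5 GB in drive 4; 11 GB remain.
Put 5 GB in drive 4; 6 GB remain.
Put 5 GB in drive 4; 1 GB remain.
Final drives: [6,6] [6,6] [5,5,5] [5,5,5].

4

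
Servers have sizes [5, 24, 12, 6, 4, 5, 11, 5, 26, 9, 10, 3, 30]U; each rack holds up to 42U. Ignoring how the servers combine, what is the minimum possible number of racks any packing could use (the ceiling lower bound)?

Total size = 5 + 24 + 12 + 6 + 4 + 5 + 11 + 5 + 26 + 9 + 10 + 3 + 30 = 150U.
⌈150 / 42⌉ = 4.

4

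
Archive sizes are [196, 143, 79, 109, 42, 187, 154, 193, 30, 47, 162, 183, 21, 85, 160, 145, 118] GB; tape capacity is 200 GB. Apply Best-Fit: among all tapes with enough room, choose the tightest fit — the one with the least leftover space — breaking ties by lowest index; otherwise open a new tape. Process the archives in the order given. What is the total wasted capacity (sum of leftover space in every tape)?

346

196 GB → tape 1 (remaining 4 GB)
143 GB → tape 2 (remaining 57 GB)
79 GB → tape 3 (remaining 121 GB)
109 GB → tape 3 (remaining 12 GB)
42 GB → tape 2 (remaining 15 GB)
187 GB → tape 4 (remaining 13 GB)
154 GB → tape 5 (remaining 46 GB)
193 GB → tape 6 (remaining 7 GB)
30 GB → tape 5 (remaining 16 GB)
47 GB → tape 7 (remaining 153 GB)
162 GB → tape 8 (remaining 38 GB)
183 GB → tape 9 (remaining 17 GB)
21 GB → tape 8 (remaining 17 GB)
85 GB → tape 7 (remaining 68 GB)
160 GB → tape 10 (remaining 40 GB)
145 GB → tape 11 (remaining 55 GB)
118 GB → tape 12 (remaining 82 GB)
12 tapes × 200 GB = 2400 GB; used 2054 GB; unused 346 GB.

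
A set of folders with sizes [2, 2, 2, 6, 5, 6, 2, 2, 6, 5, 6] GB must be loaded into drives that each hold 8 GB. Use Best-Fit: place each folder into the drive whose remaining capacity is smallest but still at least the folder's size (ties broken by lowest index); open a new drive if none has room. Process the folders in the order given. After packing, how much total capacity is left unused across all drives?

12

2 GB → drive 1 (remaining 6 GB)
2 GB → drive 1 (remaining 4 GB)
2 GB → drive 1 (remaining 2 GB)
6 GB → drive 2 (remaining 2 GB)
5 GB → drive 3 (remaining 3 GB)
6 GB → drive 4 (remaining 2 GB)
2 GB → drive 1 (remaining 0 GB)
2 GB → drive 2 (remaining 0 GB)
6 GB → drive 5 (remaining 2 GB)
5 GB → drive 6 (remaining 3 GB)
6 GB → drive 7 (remaining 2 GB)
7 drives × 8 GB = 56 GB; used 44 GB; unused 12 GB.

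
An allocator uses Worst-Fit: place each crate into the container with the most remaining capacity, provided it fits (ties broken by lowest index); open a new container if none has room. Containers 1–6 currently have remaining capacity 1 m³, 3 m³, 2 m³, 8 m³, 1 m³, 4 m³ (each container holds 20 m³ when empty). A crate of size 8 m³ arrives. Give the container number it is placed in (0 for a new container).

Containers with room: container 4 (8 m³).
Most room is container 4 with 8 m³ free.

4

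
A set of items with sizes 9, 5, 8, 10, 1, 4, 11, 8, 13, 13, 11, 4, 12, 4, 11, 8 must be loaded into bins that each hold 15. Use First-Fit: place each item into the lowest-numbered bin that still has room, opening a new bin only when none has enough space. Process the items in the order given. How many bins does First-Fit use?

11

9 → bin 1 (remaining 6)
5 → bin 1 (remaining 1)
8 → bin 2 (remaining 7)
10 → bin 3 (remaining 5)
1 → bin 1 (remaining 0)
4 → bin 2 (remaining 3)
11 → bin 4 (remaining 4)
8 → bin 5 (remaining 7)
13 → bin 6 (remaining 2)
13 → bin 7 (remaining 2)
11 → bin 8 (remaining 4)
4 → bin 3 (remaining 1)
12 → bin 9 (remaining 3)
4 → bin 4 (remaining 0)
11 → bin 10 (remaining 4)
8 → bin 11 (remaining 7)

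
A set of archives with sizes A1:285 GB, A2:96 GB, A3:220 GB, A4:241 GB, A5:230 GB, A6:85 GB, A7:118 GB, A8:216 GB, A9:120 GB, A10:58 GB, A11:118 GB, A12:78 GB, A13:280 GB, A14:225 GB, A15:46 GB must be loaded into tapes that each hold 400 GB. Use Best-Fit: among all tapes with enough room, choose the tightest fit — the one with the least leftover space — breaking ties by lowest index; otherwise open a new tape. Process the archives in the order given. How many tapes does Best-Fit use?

tape 1: place A1 (285 GB), 115 GB left
tape 1: place A2 (96 GB), 19 GB left
tape 2: place A3 (220 GB), 180 GB left
tape 3: place A4 (241 GB), 159 GB left
tape 4: place A5 (230 GB), 170 GB left
tape 3: place A6 (85 GB), 74 GB left
tape 4: place A7 (118 GB), 52 GB left
tape 5: place A8 (216 GB), 184 GB left
tape 2: place A9 (120 GB), 60 GB left
tape 2: place A10 (58 GB), 2 GB left
tape 5: place A11 (118 GB), 66 GB left
tape 6: place A12 (78 GB), 322 GB left
tape 6: place A13 (280 GB), 42 GB left
tape 7: place A14 (225 GB), 175 GB left
tape 4: place A15 (46 GB), 6 GB left

7 tapes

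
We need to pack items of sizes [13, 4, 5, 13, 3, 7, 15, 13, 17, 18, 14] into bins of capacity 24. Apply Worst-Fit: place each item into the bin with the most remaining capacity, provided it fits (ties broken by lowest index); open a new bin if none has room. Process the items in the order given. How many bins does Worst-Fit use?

7

bin 1: place 13, 11 left
bin 1: place 4, 7 left
bin 1: place 5, 2 left
bin 2: place 13, 11 left
bin 2: place 3, 8 left
bin 2: place 7, 1 left
bin 3: place 15, 9 left
bin 4: place 13, 11 left
bin 5: place 17, 7 left
bin 6: place 18, 6 left
bin 7: place 14, 10 left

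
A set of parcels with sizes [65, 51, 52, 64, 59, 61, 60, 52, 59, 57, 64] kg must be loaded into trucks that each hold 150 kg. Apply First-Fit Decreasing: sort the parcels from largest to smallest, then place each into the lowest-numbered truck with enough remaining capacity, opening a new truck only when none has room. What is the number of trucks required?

Sorted descending: 65, 64, 64, 61, 60, 59, 59, 57, 52, 52, 51.
Put 65 kg in truck 1; 85 kg remain.
Put 64 kg in truck 1; 21 kg remain.
Put 64 kg in truck 2; 86 kg remain.
Put 61 kg in truck 2; 25 kg remain.
Put 60 kg in truck 3; 90 kg remain.
Put 59 kg in truck 3; 31 kg remain.
Put 59 kg in truck 4; 91 kg remain.
Put 57 kg in truck 4; 34 kg remain.
Put 52 kg in truck 5; 98 kg remain.
Put 52 kg in truck 5; 46 kg remain.
Put 51 kg in truck 6; 99 kg remain.
Final trucks: [65,64] [64,61] [60,59] [59,57] [52,52] [51].

6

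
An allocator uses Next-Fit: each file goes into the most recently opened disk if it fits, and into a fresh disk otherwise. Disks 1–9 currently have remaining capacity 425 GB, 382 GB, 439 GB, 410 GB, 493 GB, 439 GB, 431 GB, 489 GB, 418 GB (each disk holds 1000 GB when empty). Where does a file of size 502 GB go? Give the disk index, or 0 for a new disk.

Next-Fit only looks at disk 9, which has 418 GB free.
502 GB does not fit, so a new disk is opened.

0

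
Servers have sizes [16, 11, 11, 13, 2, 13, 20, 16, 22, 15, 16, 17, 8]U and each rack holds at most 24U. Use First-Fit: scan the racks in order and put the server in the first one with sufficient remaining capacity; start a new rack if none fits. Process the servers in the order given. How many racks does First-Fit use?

10

rack 1: place 16U, 8U left
rack 2: place 11U, 13U left
rack 2: place 11U, 2U left
rack 3: place 13U, 11U left
rack 1: place 2U, 6U left
rack 4: place 13U, 11U left
rack 5: place 20U, 4U left
rack 6: place 16U, 8U left
rack 7: place 22U, 2U left
rack 8: place 15U, 9U left
rack 9: place 16U, 8U left
rack 10: place 17U, 7U left
rack 3: place 8U, 3U left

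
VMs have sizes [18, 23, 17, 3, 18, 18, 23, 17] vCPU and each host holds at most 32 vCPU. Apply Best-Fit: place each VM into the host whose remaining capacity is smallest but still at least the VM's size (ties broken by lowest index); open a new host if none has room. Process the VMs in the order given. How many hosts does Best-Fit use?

18 vCPU → host 1 (remaining 14 vCPU)
23 vCPU → host 2 (remaining 9 vCPU)
17 vCPU → host 3 (remaining 15 vCPU)
3 vCPU → host 2 (remaining 6 vCPU)
18 vCPU → host 4 (remaining 14 vCPU)
18 vCPU → host 5 (remaining 14 vCPU)
23 vCPU → host 6 (remaining 9 vCPU)
17 vCPU → host 7 (remaining 15 vCPU)

7 hosts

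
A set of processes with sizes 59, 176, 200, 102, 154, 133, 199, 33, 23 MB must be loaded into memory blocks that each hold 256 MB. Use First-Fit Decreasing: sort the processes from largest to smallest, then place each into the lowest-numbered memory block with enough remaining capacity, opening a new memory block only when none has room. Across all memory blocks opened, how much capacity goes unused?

Sorted descending: 200, 199, 176, 154, 133, 102, 59, 33, 23.
Put 200 MB in memory block 1; 56 MB remain.
Put 199 MB in memory block 2; 57 MB remain.
Put 176 MB in memory block 3; 80 MB remain.
Put 154 MB in memory block 4; 102 MB remain.
Put 133 MB in memory block 5; 123 MB remain.
Put 102 MB in memory block 4; 0 MB remain.
Put 59 MB in memory block 3; 21 MB remain.
Put 33 MB in memory block 1; 23 MB remain.
Put 23 MB in memory block 1; 0 MB remain.
5 memory blocks × 256 MB = 1280 MB; used 1079 MB; unused 201 MB.

201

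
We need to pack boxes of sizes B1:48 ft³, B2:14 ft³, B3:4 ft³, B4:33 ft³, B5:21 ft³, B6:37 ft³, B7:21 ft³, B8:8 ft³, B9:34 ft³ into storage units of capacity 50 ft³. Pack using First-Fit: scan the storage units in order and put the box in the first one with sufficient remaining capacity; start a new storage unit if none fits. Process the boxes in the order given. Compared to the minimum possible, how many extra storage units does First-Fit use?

First-Fit: [48] [14,4,21,8] [33] [37] [21] [34] → 6 storage units.
Total size 220 ft³; any packing needs at least ⌈220/50⌉ = 5 storage units.
An optimal packing achieves that bound: [48] [37,8,4] [34,14] [33] [21,21] → 5 storage units.
Excess: 6 − 5 = 1.

1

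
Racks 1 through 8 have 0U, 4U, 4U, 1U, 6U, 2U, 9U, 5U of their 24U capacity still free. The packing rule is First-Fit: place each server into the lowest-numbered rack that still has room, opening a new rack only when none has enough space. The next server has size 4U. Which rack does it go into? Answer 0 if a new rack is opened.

2

Racks with room: rack 2 (4U), rack 3 (4U), rack 5 (6U), rack 7 (9U), rack 8 (5U).
The first with room is rack 2.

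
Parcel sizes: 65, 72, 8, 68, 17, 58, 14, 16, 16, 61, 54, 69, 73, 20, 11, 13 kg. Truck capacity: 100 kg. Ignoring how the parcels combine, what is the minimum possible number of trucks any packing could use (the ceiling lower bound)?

Total size = 65 + 72 + 8 + 68 + 17 + 58 + 14 + 16 + 16 + 61 + 54 + 69 + 73 + 20 + 11 + 13 = 635 kg.
⌈635 / 100⌉ = 7.

7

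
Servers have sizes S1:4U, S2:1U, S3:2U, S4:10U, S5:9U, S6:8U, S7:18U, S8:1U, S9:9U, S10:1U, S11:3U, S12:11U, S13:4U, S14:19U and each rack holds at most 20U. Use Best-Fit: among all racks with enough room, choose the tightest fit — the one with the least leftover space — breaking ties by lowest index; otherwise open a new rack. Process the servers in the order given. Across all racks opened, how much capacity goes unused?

20

Put S1 (4U) in rack 1; 16U remain.
Put S2 (1U) in rack 1; 15U remain.
Put S3 (2U) in rack 1; 13U remain.
Put S4 (10U) in rack 1; 3U remain.
Put S5 (9U) in rack 2; 11U remain.
Put S6 (8U) in rack 2; 3U remain.
Put S7 (18U) in rack 3; 2U remain.
Put S8 (1U) in rack 3; 1U remain.
Put S9 (9U) in rack 4; 11U remain.
Put S10 (1U) in rack 3; 0U remain.
Put S11 (3U) in rack 1; 0U remain.
Put S12 (11U) in rack 4; 0U remain.
Put S13 (4U) in rack 5; 16U remain.
Put S14 (19U) in rack 6; 1U remain.
6 racks × 20U = 120U; used 100U; unused 20U.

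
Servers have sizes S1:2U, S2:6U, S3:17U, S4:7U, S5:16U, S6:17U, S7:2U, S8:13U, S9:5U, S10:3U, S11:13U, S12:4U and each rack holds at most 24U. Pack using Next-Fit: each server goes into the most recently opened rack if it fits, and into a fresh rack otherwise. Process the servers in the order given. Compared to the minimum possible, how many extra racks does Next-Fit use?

1

Next-Fit: [2,6] [17,7] [16] [17,2] [13,5,3] [13,4] → 6 racks.
Total size 105U; any packing needs at least ⌈105/24⌉ = 5 racks.
An optimal packing achieves that bound: [17,7] [17,6] [16,5,3] [13,4,2,2] [13] → 5 racks.
Excess: 6 − 5 = 1.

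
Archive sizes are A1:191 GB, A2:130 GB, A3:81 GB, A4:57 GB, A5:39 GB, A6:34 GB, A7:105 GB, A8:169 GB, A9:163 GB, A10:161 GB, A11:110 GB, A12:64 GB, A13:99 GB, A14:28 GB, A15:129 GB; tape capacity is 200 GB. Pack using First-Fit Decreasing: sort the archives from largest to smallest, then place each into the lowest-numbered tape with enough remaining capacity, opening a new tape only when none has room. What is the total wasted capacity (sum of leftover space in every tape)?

240

Sorted descending: 191, 169, 163, 161, 130, 129, 110, 105, 99, 81, 64, 57, 39, 34, 28.
tape 1: place 191 GB, 9 GB left
tape 2: place 169 GB, 31 GB left
tape 3: place 163 GB, 37 GB left
tape 4: place 161 GB, 39 GB left
tape 5: place 130 GB, 70 GB left
tape 6: place 129 GB, 71 GB left
tape 7: place 110 GB, 90 GB left
tape 8: place 105 GB, 95 GB left
tape 9: place 99 GB, 101 GB left
tape 7: place 81 GB, 9 GB left
tape 5: place 64 GB, 6 GB left
tape 6: place 57 GB, 14 GB left
tape 4: place 39 GB, 0 GB left
tape 3: place 34 GB, 3 GB left
tape 2: place 28 GB, 3 GB left
9 tapes × 200 GB = 1800 GB; used 1560 GB; unused 240 GB.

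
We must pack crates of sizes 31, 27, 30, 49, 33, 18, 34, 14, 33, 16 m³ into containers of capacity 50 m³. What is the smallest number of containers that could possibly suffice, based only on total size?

Total size = 31 + 27 + 30 + 49 + 33 + 18 + 34 + 14 + 33 + 16 = 285 m³.
⌈285 / 50⌉ = 6.

6 containers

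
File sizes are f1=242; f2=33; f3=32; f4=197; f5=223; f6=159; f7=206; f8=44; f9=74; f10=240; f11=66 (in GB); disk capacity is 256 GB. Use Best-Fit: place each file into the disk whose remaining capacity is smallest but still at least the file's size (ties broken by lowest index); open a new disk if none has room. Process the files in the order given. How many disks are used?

f1 (242 GB) → disk 1 (remaining 14 GB)
f2 (33 GB) → disk 2 (remaining 223 GB)
f3 (32 GB) → disk 2 (remaining 191 GB)
f4 (197 GB) → disk 3 (remaining 59 GB)
f5 (223 GB) → disk 4 (remaining 33 GB)
f6 (159 GB) → disk 2 (remaining 32 GB)
f7 (206 GB) → disk 5 (remaining 50 GB)
f8 (44 GB) → disk 5 (remaining 6 GB)
f9 (74 GB) → disk 6 (remaining 182 GB)
f10 (240 GB) → disk 7 (remaining 16 GB)
f11 (66 GB) → disk 6 (remaining 116 GB)

7 disks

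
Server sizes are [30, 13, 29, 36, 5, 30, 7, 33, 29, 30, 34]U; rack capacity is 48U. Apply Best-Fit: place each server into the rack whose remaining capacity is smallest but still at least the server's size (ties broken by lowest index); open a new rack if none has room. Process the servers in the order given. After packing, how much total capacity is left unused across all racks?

108

30U → rack 1 (remaining 18U)
13U → rack 1 (remaining 5U)
29U → rack 2 (remaining 19U)
36U → rack 3 (remaining 12U)
5U → rack 1 (remaining 0U)
30U → rack 4 (remaining 18U)
7U → rack 3 (remaining 5U)
33U → rack 5 (remaining 15U)
29U → rack 6 (remaining 19U)
30U → rack 7 (remaining 18U)
34U → rack 8 (remaining 14U)
8 racks × 48U = 384U; used 276U; unused 108U.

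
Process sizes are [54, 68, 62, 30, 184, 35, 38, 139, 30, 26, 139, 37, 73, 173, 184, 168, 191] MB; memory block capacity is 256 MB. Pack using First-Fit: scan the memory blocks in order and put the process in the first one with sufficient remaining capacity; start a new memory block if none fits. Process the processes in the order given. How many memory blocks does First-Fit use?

8 memory blocks

memory block 1: place 54 MB, 202 MB left
memory block 1: place 68 MB, 134 MB left
memory block 1: place 62 MB, 72 MB left
memory block 1: place 30 MB, 42 MB left
memory block 2: place 184 MB, 72 MB left
memory block 1: place 35 MB, 7 MB left
memory block 2: place 38 MB, 34 MB left
memory block 3: place 139 MB, 117 MB left
memory block 2: place 30 MB, 4 MB left
memory block 3: place 26 MB, 91 MB left
memory block 4: place 139 MB, 117 MB left
memory block 3: place 37 MB, 54 MB left
memory block 4: place 73 MB, 44 MB left
memory block 5: place 173 MB, 83 MB left
memory block 6: place 184 MB, 72 MB left
memory block 7: place 168 MB, 88 MB left
memory block 8: place 191 MB, 65 MB left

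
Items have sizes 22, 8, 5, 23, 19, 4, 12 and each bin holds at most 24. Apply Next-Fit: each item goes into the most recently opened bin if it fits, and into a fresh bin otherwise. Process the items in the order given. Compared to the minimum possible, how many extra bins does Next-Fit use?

Next-Fit: [22] [8,5] [23] [19,4] [12] → 5 bins.
Total size 93; any packing needs at least ⌈93/24⌉ = 4 bins.
An optimal packing achieves that bound: [23] [22] [19,5] [12,8,4] → 4 bins.
Excess: 5 − 4 = 1.

1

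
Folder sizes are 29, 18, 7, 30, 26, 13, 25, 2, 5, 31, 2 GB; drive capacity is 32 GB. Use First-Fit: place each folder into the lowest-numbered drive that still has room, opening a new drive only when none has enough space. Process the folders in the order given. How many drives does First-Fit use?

drive 1: place 29 GB, 3 GB left
drive 2: place 18 GB, 14 GB left
drive 2: place 7 GB, 7 GB left
drive 3: place 30 GB, 2 GB left
drive 4: place 26 GB, 6 GB left
drive 5: place 13 GB, 19 GB left
drive 6: place 25 GB, 7 GB left
drive 1: place 2 GB, 1 GB left
drive 2: place 5 GB, 2 GB left
drive 7: place 31 GB, 1 GB left
drive 2: place 2 GB, 0 GB left

7 drives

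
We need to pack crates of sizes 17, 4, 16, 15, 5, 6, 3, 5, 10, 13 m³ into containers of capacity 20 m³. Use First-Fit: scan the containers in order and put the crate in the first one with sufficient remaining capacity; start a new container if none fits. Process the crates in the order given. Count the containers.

6

container 1: place 17 m³, 3 m³ left
container 2: place 4 m³, 16 m³ left
container 2: place 16 m³, 0 m³ left
container 3: place 15 m³, 5 m³ left
container 3: place 5 m³, 0 m³ left
container 4: place 6 m³, 14 m³ left
container 1: place 3 m³, 0 m³ left
container 4: place 5 m³, 9 m³ left
container 5: place 10 m³, 10 m³ left
container 6: place 13 m³, 7 m³ left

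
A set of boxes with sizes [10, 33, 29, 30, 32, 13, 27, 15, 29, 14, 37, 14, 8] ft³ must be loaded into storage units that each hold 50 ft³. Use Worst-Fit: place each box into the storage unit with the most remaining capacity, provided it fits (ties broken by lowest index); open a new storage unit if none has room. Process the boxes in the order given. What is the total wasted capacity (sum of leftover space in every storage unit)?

Put 10 ft³ in storage unit 1; 40 ft³ remain.
Put 33 ft³ in storage unit 1; 7 ft³ remain.
Put 29 ft³ in storage unit 2; 21 ft³ remain.
Put 30 ft³ in storage unit 3; 20 ft³ remain.
Put 32 ft³ in storage unit 4; 18 ft³ remain.
Put 13 ft³ in storage unit 2; 8 ft³ remain.
Put 27 ft³ in storage unit 5; 23 ft³ remain.
Put 15 ft³ in storage unit 5; 8 ft³ remain.
Put 29 ft³ in storage unit 6; 21 ft³ remain.
Put 14 ft³ in storage unit 6; 7 ft³ remain.
Put 37 ft³ in storage unit 7; 13 ft³ remain.
Put 14 ft³ in storage unit 3; 6 ft³ remain.
Put 8 ft³ in storage unit 4; 10 ft³ remain.
7 storage units × 50 ft³ = 350 ft³; used 291 ft³; unused 59 ft³.

59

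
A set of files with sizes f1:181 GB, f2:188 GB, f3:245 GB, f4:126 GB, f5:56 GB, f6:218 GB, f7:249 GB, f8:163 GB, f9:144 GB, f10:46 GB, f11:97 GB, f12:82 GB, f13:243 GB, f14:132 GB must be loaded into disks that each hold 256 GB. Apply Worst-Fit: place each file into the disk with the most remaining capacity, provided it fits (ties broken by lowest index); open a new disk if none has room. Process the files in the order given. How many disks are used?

disk 1: place f1 (181 GB), 75 GB left
disk 2: place f2 (188 GB), 68 GB left
disk 3: place f3 (245 GB), 11 GB left
disk 4: place f4 (126 GB), 130 GB left
disk 4: place f5 (56 GB), 74 GB left
disk 5: place f6 (218 GB), 38 GB left
disk 6: place f7 (249 GB), 7 GB left
disk 7: place f8 (163 GB), 93 GB left
disk 8: place f9 (144 GB), 112 GB left
disk 8: place f10 (46 GB), 66 GB left
disk 9: place f11 (97 GB), 159 GB left
disk 9: place f12 (82 GB), 77 GB left
disk 10: place f13 (243 GB), 13 GB left
disk 11: place f14 (132 GB), 124 GB left
Final disks: [181] [188] [245] [126,56] [218] [249] [163] [144,46] [97,82] [243] [132].

11 disks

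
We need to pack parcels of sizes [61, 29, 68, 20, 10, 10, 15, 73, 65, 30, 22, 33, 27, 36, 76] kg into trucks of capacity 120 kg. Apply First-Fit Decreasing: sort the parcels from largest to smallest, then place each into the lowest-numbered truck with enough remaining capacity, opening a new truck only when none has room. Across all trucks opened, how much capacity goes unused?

Sorted descending: 76, 73, 68, 65, 61, 36, 33, 30, 29, 27, 22, 20, 15, 10, 10.
76 kg → truck 1 (remaining 44 kg)
73 kg → truck 2 (remaining 47 kg)
68 kg → truck 3 (remaining 52 kg)
65 kg → truck 4 (remaining 55 kg)
61 kg → truck 5 (remaining 59 kg)
36 kg → truck 1 (remaining 8 kg)
33 kg → truck 2 (remaining 14 kg)
30 kg → truck 3 (remaining 22 kg)
29 kg → truck 4 (remaining 26 kg)
27 kg → truck 5 (remaining 32 kg)
22 kg → truck 3 (remaining 0 kg)
20 kg → truck 4 (remaining 6 kg)
15 kg → truck 5 (remaining 17 kg)
10 kg → truck 2 (remaining 4 kg)
10 kg → truck 5 (remaining 7 kg)
5 trucks × 120 kg = 600 kg; used 575 kg; unused 25 kg.

25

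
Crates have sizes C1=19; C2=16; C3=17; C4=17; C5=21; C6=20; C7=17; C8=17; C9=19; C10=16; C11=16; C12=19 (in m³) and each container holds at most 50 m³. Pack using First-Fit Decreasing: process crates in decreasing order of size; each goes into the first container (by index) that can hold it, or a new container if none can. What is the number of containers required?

Sorted descending: 21, 20, 19, 19, 19, 17, 17, 17, 17, 16, 16, 16.
21 m³ → container 1 (remaining 29 m³)
20 m³ → container 1 (remaining 9 m³)
19 m³ → container 2 (remaining 31 m³)
19 m³ → container 2 (remaining 12 m³)
19 m³ → container 3 (remaining 31 m³)
17 m³ → container 3 (remaining 14 m³)
17 m³ → container 4 (remaining 33 m³)
17 m³ → container 4 (remaining 16 m³)
17 m³ → container 5 (remaining 33 m³)
16 m³ → container 4 (remaining 0 m³)
16 m³ → container 5 (remaining 17 m³)
16 m³ → container 5 (remaining 1 m³)

5 containers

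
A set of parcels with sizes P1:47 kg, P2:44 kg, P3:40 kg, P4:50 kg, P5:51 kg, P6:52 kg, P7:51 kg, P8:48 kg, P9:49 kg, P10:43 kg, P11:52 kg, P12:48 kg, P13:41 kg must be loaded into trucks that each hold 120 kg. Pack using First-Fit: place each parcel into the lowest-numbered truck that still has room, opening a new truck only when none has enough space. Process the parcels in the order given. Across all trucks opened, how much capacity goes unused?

Put P1 (47 kg) in truck 1; 73 kg remain.
Put P2 (44 kg) in truck 1; 29 kg remain.
Put P3 (40 kg) in truck 2; 80 kg remain.
Put P4 (50 kg) in truck 2; 30 kg remain.
Put P5 (51 kg) in truck 3; 69 kg remain.
Put P6 (52 kg) in truck 3; 17 kg remain.
Put P7 (51 kg) in truck 4; 69 kg remain.
Put P8 (48 kg) in truck 4; 21 kg remain.
Put P9 (49 kg) in truck 5; 71 kg remain.
Put P10 (43 kg) in truck 5; 28 kg remain.
Put P11 (52 kg) in truck 6; 68 kg remain.
Put P12 (48 kg) in truck 6; 20 kg remain.
Put P13 (41 kg) in truck 7; 79 kg remain.
7 trucks × 120 kg = 840 kg; used 616 kg; unused 224 kg.

224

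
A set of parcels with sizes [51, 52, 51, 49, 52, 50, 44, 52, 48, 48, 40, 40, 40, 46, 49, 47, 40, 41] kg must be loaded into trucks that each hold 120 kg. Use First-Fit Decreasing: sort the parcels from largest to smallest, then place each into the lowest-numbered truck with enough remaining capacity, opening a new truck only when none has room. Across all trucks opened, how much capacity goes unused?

240

Sorted descending: 52, 52, 52, 51, 51, 50, 49, 49, 48, 48, 47, 46, 44, 41, 40, 40, 40, 40.
Put 52 kg in truck 1; 68 kg remain.
Put 52 kg in truck 1; 16 kg remain.
Put 52 kg in truck 2; 68 kg remain.
Put 51 kg in truck 2; 17 kg remain.
Put 51 kg in truck 3; 69 kg remain.
Put 50 kg in truck 3; 19 kg remain.
Put 49 kg in truck 4; 71 kg remain.
Put 49 kg in truck 4; 22 kg remain.
Put 48 kg in truck 5; 72 kg remain.
Put 48 kg in truck 5; 24 kg remain.
Put 47 kg in truck 6; 73 kg remain.
Put 46 kg in truck 6; 27 kg remain.
Put 44 kg in truck 7; 76 kg remain.
Put 41 kg in truck 7; 35 kg remain.
Put 40 kg in truck 8; 80 kg remain.
Put 40 kg in truck 8; 40 kg remain.
Put 40 kg in truck 8; 0 kg remain.
Put 40 kg in truck 9; 80 kg remain.
9 trucks × 120 kg = 1080 kg; used 840 kg; unused 240 kg.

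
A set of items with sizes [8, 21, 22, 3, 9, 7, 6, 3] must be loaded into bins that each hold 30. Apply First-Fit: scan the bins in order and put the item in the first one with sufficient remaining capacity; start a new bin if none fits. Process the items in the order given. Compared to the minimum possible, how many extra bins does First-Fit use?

First-Fit: [8,21] [22,3,3] [9,7,6] → 3 bins.
Total size 79; any packing needs at least ⌈79/30⌉ = 3 bins.
So 3 is already optimal.

0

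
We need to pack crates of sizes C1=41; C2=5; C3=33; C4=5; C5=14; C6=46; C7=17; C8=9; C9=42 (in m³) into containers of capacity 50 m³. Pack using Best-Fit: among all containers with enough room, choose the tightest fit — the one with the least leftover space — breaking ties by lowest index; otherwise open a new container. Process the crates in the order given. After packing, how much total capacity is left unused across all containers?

container 1: place C1 (41 m³), 9 m³ left
container 1: place C2 (5 m³), 4 m³ left
container 2: place C3 (33 m³), 17 m³ left
container 2: place C4 (5 m³), 12 m³ left
container 3: place C5 (14 m³), 36 m³ left
container 4: place C6 (46 m³), 4 m³ left
container 3: place C7 (17 m³), 19 m³ left
container 2: place C8 (9 m³), 3 m³ left
container 5: place C9 (42 m³), 8 m³ left
5 containers × 50 m³ = 250 m³; used 212 m³; unused 38 m³.

38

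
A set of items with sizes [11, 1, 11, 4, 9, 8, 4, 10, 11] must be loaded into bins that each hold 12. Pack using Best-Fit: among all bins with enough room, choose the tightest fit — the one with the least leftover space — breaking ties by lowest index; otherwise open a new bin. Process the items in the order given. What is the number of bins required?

Put 11 in bin 1; 1 remain.
Put 1 in bin 1; 0 remain.
Put 11 in bin 2; 1 remain.
Put 4 in bin 3; 8 remain.
Put 9 in bin 4; 3 remain.
Put 8 in bin 3; 0 remain.
Put 4 in bin 5; 8 remain.
Put 10 in bin 6; 2 remain.
Put 11 in bin 7; 1 remain.
Final bins: [11,1] [11] [4,8] [9] [4] [10] [11].

7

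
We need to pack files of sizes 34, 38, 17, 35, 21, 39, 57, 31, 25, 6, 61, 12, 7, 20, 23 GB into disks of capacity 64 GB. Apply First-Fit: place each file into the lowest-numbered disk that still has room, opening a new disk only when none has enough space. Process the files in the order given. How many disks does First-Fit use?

8

Put 34 GB in disk 1; 30 GB remain.
Put 38 GB in disk 2; 26 GB remain.
Put 17 GB in disk 1; 13 GB remain.
Put 35 GB in disk 3; 29 GB remain.
Put 21 GB in disk 2; 5 GB remain.
Put 39 GB in disk 4; 25 GB remain.
Put 57 GB in disk 5; 7 GB remain.
Put 31 GB in disk 6; 33 GB remain.
Put 25 GB in disk 3; 4 GB remain.
Put 6 GB in disk 1; 7 GB remain.
Put 61 GB in disk 7; 3 GB remain.
Put 12 GB in disk 4; 13 GB remain.
Put 7 GB in disk 1; 0 GB remain.
Put 20 GB in disk 6; 13 GB remain.
Put 23 GB in disk 8; 41 GB remain.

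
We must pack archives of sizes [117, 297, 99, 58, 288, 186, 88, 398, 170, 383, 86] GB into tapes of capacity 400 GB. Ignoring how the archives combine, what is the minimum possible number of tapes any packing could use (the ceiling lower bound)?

6 tapes

Total size = 117 + 297 + 99 + 58 + 288 + 186 + 88 + 398 + 170 + 383 + 86 = 2170 GB.
⌈2170 / 400⌉ = 6.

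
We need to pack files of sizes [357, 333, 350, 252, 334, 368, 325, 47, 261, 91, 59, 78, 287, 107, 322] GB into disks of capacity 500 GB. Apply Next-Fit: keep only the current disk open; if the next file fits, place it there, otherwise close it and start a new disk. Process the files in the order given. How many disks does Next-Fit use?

10 disks

Put 357 GB in disk 1; 143 GB remain.
Put 333 GB in disk 2; 167 GB remain.
Put 350 GB in disk 3; 150 GB remain.
Put 252 GB in disk 4; 248 GB remain.
Put 334 GB in disk 5; 166 GB remain.
Put 368 GB in disk 6; 132 GB remain.
Put 325 GB in disk 7; 175 GB remain.
Put 47 GB in disk 7; 128 GB remain.
Put 261 GB in disk 8; 239 GB remain.
Put 91 GB in disk 8; 148 GB remain.
Put 59 GB in disk 8; 89 GB remain.
Put 78 GB in disk 8; 11 GB remain.
Put 287 GB in disk 9; 213 GB remain.
Put 107 GB in disk 9; 106 GB remain.
Put 322 GB in disk 10; 178 GB remain.
Final disks: [357] [333] [350] [252] [334] [368] [325,47] [261,91,59,78] [287,107] [322].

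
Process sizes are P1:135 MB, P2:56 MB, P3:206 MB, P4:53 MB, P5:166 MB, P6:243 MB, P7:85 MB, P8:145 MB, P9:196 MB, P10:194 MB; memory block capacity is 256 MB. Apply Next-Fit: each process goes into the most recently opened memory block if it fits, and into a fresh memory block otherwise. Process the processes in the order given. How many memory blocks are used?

Put P1 (135 MB) in memory block 1; 121 MB remain.
Put P2 (56 MB) in memory block 1; 65 MB remain.
Put P3 (206 MB) in memory block 2; 50 MB remain.
Put P4 (53 MB) in memory block 3; 203 MB remain.
Put P5 (166 MB) in memory block 3; 37 MB remain.
Put P6 (243 MB) in memory block 4; 13 MB remain.
Put P7 (85 MB) in memory block 5; 171 MB remain.
Put P8 (145 MB) in memory block 5; 26 MB remain.
Put P9 (196 MB) in memory block 6; 60 MB remain.
Put P10 (194 MB) in memory block 7; 62 MB remain.

7 memory blocks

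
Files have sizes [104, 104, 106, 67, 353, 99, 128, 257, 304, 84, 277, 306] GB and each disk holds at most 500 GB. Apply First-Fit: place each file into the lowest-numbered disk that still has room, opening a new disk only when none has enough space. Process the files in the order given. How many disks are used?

6

Put 104 GB in disk 1; 396 GB remain.
Put 104 GB in disk 1; 292 GB remain.
Put 106 GB in disk 1; 186 GB remain.
Put 67 GB in disk 1; 119 GB remain.
Put 353 GB in disk 2; 147 GB remain.
Put 99 GB in disk 1; 20 GB remain.
Put 128 GB in disk 2; 19 GB remain.
Put 257 GB in disk 3; 243 GB remain.
Put 304 GB in disk 4; 196 GB remain.
Put 84 GB in disk 3; 159 GB remain.
Put 277 GB in disk 5; 223 GB remain.
Put 306 GB in disk 6; 194 GB remain.
Final disks: [104,104,106,67,99] [353,128] [257,84] [304] [277] [306].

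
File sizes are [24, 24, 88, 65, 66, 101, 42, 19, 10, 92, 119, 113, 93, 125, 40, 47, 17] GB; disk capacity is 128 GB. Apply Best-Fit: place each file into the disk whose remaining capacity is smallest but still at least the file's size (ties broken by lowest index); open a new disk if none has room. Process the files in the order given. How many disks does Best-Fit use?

10 disks

Put 24 GB in disk 1; 104 GB remain.
Put 24 GB in disk 1; 80 GB remain.
Put 88 GB in disk 2; 40 GB remain.
Put 65 GB in disk 1; 15 GB remain.
Put 66 GB in disk 3; 62 GB remain.
Put 101 GB in disk 4; 27 GB remain.
Put 42 GB in disk 3; 20 GB remain.
Put 19 GB in disk 3; 1 GB remain.
Put 10 GB in disk 1; 5 GB remain.
Put 92 GB in disk 5; 36 GB remain.
Put 119 GB in disk 6; 9 GB remain.
Put 113 GB in disk 7; 15 GB remain.
Put 93 GB in disk 8; 35 GB remain.
Put 125 GB in disk 9; 3 GB remain.
Put 40 GB in disk 2; 0 GB remain.
Put 47 GB in disk 10; 81 GB remain.
Put 17 GB in disk 4; 10 GB remain.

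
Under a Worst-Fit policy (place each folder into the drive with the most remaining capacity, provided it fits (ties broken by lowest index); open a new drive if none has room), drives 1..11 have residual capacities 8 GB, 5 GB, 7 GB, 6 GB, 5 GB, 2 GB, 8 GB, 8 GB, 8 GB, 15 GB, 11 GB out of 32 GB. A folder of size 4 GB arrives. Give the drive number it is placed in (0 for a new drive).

10

Drives with room: drive 1 (8 GB), drive 2 (5 GB), drive 3 (7 GB), drive 4 (6 GB), drive 5 (5 GB), drive 7 (8 GB), drive 8 (8 GB), drive 9 (8 GB), drive 10 (15 GB), drive 11 (11 GB).
Most room is drive 10 with 15 GB free.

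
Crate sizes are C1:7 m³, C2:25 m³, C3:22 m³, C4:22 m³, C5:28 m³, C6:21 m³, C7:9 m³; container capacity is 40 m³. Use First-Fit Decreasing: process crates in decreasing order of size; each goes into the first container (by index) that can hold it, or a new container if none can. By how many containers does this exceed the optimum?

First-Fit Decreasing: [28,9] [25,7] [22] [22] [21] → 5 containers.
5 crates exceed 20 m³ (half the capacity), and no two of those can share a container, so at least 5 containers are needed.
So 5 is already optimal.

0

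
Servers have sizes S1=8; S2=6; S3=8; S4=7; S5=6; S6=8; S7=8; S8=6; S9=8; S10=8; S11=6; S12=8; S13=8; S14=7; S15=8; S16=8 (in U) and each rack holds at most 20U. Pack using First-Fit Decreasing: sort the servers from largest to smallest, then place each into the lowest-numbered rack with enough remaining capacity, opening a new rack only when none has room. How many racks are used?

7 racks

Sorted descending: 8, 8, 8, 8, 8, 8, 8, 8, 8, 8, 7, 7, 6, 6, 6, 6.
Put 8U in rack 1; 12U remain.
Put 8U in rack 1; 4U remain.
Put 8U in rack 2; 12U remain.
Put 8U in rack 2; 4U remain.
Put 8U in rack 3; 12U remain.
Put 8U in rack 3; 4U remain.
Put 8U in rack 4; 12U remain.
Put 8U in rack 4; 4U remain.
Put 8U in rack 5; 12U remain.
Put 8U in rack 5; 4U remain.
Put 7U in rack 6; 13U remain.
Put 7U in rack 6; 6U remain.
Put 6U in rack 6; 0U remain.
Put 6U in rack 7; 14U remain.
Put 6U in rack 7; 8U remain.
Put 6U in rack 7; 2U remain.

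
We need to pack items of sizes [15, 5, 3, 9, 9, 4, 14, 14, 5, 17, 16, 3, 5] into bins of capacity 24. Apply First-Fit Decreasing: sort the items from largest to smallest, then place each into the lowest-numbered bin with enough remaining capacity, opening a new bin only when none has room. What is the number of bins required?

6

Sorted descending: 17, 16, 15, 14, 14, 9, 9, 5, 5, 5, 4, 3, 3.
17 → bin 1 (remaining 7)
16 → bin 2 (remaining 8)
15 → bin 3 (remaining 9)
14 → bin 4 (remaining 10)
14 → bin 5 (remaining 10)
9 → bin 3 (remaining 0)
9 → bin 4 (remaining 1)
5 → bin 1 (remaining 2)
5 → bin 2 (remaining 3)
5 → bin 5 (remaining 5)
4 → bin 5 (remaining 1)
3 → bin 2 (remaining 0)
3 → bin 6 (remaining 21)
Final bins: [17,5] [16,5,3] [15,9] [14,9] [14,5,4] [3].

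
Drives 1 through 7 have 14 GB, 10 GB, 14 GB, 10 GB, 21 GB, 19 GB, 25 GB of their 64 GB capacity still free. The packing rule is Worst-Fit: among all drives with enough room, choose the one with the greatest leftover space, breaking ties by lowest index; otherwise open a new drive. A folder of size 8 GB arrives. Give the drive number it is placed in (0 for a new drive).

Drives with room: drive 1 (14 GB), drive 2 (10 GB), drive 3 (14 GB), drive 4 (10 GB), drive 5 (21 GB), drive 6 (19 GB), drive 7 (25 GB).
Most room is drive 7 with 25 GB free.

7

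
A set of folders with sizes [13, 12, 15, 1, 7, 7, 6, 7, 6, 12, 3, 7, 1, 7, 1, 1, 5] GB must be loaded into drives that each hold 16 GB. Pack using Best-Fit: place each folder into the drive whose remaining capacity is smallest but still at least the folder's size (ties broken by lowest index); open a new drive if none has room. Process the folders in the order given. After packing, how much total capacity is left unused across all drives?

Put 13 GB in drive 1; 3 GB remain.
Put 12 GB in drive 2; 4 GB remain.
Put 15 GB in drive 3; 1 GB remain.
Put 1 GB in drive 3; 0 GB remain.
Put 7 GB in drive 4; 9 GB remain.
Put 7 GB in drive 4; 2 GB remain.
Put 6 GB in drive 5; 10 GB remain.
Put 7 GB in drive 5; 3 GB remain.
Put 6 GB in drive 6; 10 GB remain.
Put 12 GB in drive 7; 4 GB remain.
Put 3 GB in drive 1; 0 GB remain.
Put 7 GB in drive 6; 3 GB remain.
Put 1 GB in drive 4; 1 GB remain.
Put 7 GB in drive 8; 9 GB remain.
Put 1 GB in drive 4; 0 GB remain.
Put 1 GB in drive 5; 2 GB remain.
Put 5 GB in drive 8; 4 GB remain.
8 drives × 16 GB = 128 GB; used 111 GB; unused 17 GB.

17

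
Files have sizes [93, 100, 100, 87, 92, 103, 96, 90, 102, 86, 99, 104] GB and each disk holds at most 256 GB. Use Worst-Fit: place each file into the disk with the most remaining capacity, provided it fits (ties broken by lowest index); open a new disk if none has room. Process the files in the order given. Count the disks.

6 disks

disk 1: place 93 GB, 163 GB left
disk 1: place 100 GB, 63 GB left
disk 2: place 100 GB, 156 GB left
disk 2: place 87 GB, 69 GB left
disk 3: place 92 GB, 164 GB left
disk 3: place 103 GB, 61 GB left
disk 4: place 96 GB, 160 GB left
disk 4: place 90 GB, 70 GB left
disk 5: place 102 GB, 154 GB left
disk 5: place 86 GB, 68 GB left
disk 6: place 99 GB, 157 GB left
disk 6: place 104 GB, 53 GB left
Final disks: [93,100] [100,87] [92,103] [96,90] [102,86] [99,104].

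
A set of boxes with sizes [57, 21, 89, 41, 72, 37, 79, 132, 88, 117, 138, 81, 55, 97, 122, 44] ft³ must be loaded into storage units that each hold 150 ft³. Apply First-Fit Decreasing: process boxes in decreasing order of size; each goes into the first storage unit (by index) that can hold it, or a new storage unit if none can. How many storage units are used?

Sorted descending: 138, 132, 122, 117, 97, 89, 88, 81, 79, 72, 57, 55, 44, 41, 37, 21.
Put 138 ft³ in storage unit 1; 12 ft³ remain.
Put 132 ft³ in storage unit 2; 18 ft³ remain.
Put 122 ft³ in storage unit 3; 28 ft³ remain.
Put 117 ft³ in storage unit 4; 33 ft³ remain.
Put 97 ft³ in storage unit 5; 53 ft³ remain.
Put 89 ft³ in storage unit 6; 61 ft³ remain.
Put 88 ft³ in storage unit 7; 62 ft³ remain.
Put 81 ft³ in storage unit 8; 69 ft³ remain.
Put 79 ft³ in storage unit 9; 71 ft³ remain.
Put 72 ft³ in storage unit 10; 78 ft³ remain.
Put 57 ft³ in storage unit 6; 4 ft³ remain.
Put 55 ft³ in storage unit 7; 7 ft³ remain.
Put 44 ft³ in storage unit 5; 9 ft³ remain.
Put 41 ft³ in storage unit 8; 28 ft³ remain.
Put 37 ft³ in storage unit 9; 34 ft³ remain.
Put 21 ft³ in storage unit 3; 7 ft³ remain.

10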